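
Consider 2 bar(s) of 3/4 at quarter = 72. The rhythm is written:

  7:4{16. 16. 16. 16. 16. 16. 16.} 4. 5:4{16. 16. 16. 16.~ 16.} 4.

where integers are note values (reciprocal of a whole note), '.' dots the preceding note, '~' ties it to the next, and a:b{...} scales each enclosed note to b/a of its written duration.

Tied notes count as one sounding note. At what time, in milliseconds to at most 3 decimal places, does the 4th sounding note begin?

note 4 onset = 9/14b = 535.714ms

1. 0.0ms @ 0 + 178.571ms (3/14)
2. 178.571ms @ 3/14 + 178.571ms (3/14)
3. 357.143ms @ 3/7 + 178.571ms (3/14)
4. 535.714ms @ 9/14 + 178.571ms (3/14)
5. 714.286ms @ 6/7 + 178.571ms (3/14)
6. 892.857ms @ 15/14 + 178.571ms (3/14)
7. 1071.429ms @ 9/7 + 178.571ms (3/14)
8. 1250.0ms @ 3/2 + 1250.0ms (3/2)
9. 2500.0ms @ 3 + 250.0ms (3/10)
10. 2750.0ms @ 33/10 + 250.0ms (3/10)
11. 3000.0ms @ 18/5 + 250.0ms (3/10)
12. 3250.0ms @ 39/10 + 500.0ms (3/5)
13. 3750.0ms @ 9/2 + 1250.0ms (3/2)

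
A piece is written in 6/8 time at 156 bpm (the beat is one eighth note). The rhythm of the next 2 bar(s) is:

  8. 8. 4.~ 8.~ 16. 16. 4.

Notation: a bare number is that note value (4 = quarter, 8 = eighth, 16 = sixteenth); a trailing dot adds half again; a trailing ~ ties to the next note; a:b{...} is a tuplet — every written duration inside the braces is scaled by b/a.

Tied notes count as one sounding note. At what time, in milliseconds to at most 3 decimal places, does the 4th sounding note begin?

1. 0.0ms @ 0 + 576.923ms (3/2)
2. 576.923ms @ 3/2 + 576.923ms (3/2)
3. 1153.846ms @ 3 + 2019.231ms (21/4)
4. 3173.077ms @ 33/4 + 288.462ms (3/4)
5. 3461.538ms @ 9 + 1153.846ms (3)

note 4 onset = 33/4b = 3173.077ms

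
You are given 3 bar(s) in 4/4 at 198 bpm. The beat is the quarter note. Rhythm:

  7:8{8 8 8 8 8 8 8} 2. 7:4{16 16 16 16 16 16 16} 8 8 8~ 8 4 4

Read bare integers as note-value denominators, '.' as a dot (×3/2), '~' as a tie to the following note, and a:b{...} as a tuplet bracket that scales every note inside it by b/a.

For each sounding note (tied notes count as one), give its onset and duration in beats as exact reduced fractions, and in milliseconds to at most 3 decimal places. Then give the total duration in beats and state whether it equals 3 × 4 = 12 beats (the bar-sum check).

1) 0.0ms=0b +173.16ms=4/7b
2) 173.16ms=4/7b +173.16ms=4/7b
3) 346.32ms=8/7b +173.16ms=4/7b
4) 519.481ms=12/7b +173.16ms=4/7b
5) 692.641ms=16/7b +173.16ms=4/7b
6) 865.801ms=20/7b +173.16ms=4/7b
7) 1038.961ms=24/7b +173.16ms=4/7b
8) 1212.121ms=4b +909.091ms=3b
9) 2121.212ms=7b +43.29ms=1/7b
10) 2164.502ms=50/7b +43.29ms=1/7b
11) 2207.792ms=51/7b +43.29ms=1/7b
12) 2251.082ms=52/7b +43.29ms=1/7b
13) 2294.372ms=53/7b +43.29ms=1/7b
14) 2337.662ms=54/7b +43.29ms=1/7b
15) 2380.952ms=55/7b +43.29ms=1/7b
16) 2424.242ms=8b +151.515ms=1/2b
17) 2575.758ms=17/2b +151.515ms=1/2b
18) 2727.273ms=9b +303.03ms=1b
19) 3030.303ms=10b +303.03ms=1b
20) 3333.333ms=11b +303.03ms=1b
Σ=12b of 12 (198bpm 4/4) — PASS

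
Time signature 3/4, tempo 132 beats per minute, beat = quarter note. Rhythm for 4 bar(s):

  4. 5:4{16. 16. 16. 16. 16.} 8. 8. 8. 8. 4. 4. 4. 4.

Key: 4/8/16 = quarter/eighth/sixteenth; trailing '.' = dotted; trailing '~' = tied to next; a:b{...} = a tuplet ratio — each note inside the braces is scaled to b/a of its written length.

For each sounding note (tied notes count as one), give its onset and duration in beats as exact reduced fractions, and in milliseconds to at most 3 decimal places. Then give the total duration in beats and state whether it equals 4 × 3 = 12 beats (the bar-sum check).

1) 0.0ms=0b +681.818ms=3/2b
2) 681.818ms=3/2b +136.364ms=3/10b
3) 818.182ms=9/5b +136.364ms=3/10b
4) 954.545ms=21/10b +136.364ms=3/10b
5) 1090.909ms=12/5b +136.364ms=3/10b
6) 1227.273ms=27/10b +136.364ms=3/10b
7) 1363.636ms=3b +340.909ms=3/4b
8) 1704.545ms=15/4b +340.909ms=3/4b
9) 2045.455ms=9/2b +340.909ms=3/4b
10) 2386.364ms=21/4b +340.909ms=3/4b
11) 2727.273ms=6b +681.818ms=3/2b
12) 3409.091ms=15/2b +681.818ms=3/2b
13) 4090.909ms=9b +681.818ms=3/2b
14) 4772.727ms=21/2b +681.818ms=3/2b
Σ=12b of 12 (132bpm 3/4) — PASS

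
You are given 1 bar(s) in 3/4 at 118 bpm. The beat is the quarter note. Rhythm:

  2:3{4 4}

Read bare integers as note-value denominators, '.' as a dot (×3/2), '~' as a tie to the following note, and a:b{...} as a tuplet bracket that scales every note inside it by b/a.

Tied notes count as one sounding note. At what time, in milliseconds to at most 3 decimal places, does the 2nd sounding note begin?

note 2 onset = 3/2b = 762.712ms

1. 0.0ms @ 0 + 762.712ms (3/2)
2. 762.712ms @ 3/2 + 762.712ms (3/2)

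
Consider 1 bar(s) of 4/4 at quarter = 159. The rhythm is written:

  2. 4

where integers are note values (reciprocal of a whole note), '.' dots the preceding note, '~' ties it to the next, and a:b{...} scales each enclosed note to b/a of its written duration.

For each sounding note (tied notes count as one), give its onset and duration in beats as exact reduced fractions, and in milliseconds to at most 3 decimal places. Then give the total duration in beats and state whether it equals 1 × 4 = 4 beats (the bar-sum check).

1) 0.0ms=0b +1132.075ms=3b
2) 1132.075ms=3b +377.358ms=1b
Σ=4b of 4 (159bpm 4/4) — PASS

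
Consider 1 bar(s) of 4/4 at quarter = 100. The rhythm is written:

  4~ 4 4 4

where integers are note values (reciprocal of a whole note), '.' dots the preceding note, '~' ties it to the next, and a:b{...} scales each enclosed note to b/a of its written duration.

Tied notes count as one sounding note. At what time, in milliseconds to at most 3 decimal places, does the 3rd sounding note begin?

note 3 onset = 3b = 1800.0ms

1. 0.0ms @ 0 + 1200.0ms (2)
2. 1200.0ms @ 2 + 600.0ms (1)
3. 1800.0ms @ 3 + 600.0ms (1)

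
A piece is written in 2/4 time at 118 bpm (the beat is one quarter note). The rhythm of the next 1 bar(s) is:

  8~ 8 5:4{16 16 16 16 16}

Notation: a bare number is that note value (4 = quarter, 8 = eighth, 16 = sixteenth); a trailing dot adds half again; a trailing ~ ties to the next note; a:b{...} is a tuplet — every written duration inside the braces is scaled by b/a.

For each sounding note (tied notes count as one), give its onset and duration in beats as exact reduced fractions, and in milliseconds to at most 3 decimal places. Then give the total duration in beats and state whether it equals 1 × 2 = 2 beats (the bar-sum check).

1) 0.0ms=0b +508.475ms=1b
2) 508.475ms=1b +101.695ms=1/5b
3) 610.169ms=6/5b +101.695ms=1/5b
4) 711.864ms=7/5b +101.695ms=1/5b
5) 813.559ms=8/5b +101.695ms=1/5b
6) 915.254ms=9/5b +101.695ms=1/5b
Σ=2b of 2 (118bpm 2/4) — PASS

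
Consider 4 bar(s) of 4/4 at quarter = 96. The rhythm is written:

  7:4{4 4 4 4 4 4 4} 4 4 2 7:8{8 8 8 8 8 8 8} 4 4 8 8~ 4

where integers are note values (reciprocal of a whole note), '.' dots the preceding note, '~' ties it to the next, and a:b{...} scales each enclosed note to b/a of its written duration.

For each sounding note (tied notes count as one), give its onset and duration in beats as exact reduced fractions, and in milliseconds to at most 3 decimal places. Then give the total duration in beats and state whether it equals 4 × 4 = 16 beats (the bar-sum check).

1) 0.0ms=0b +357.143ms=4/7b
2) 357.143ms=4/7b +357.143ms=4/7b
3) 714.286ms=8/7b +357.143ms=4/7b
4) 1071.429ms=12/7b +357.143ms=4/7b
5) 1428.571ms=16/7b +357.143ms=4/7b
6) 1785.714ms=20/7b +357.143ms=4/7b
7) 2142.857ms=24/7b +357.143ms=4/7b
8) 2500.0ms=4b +625.0ms=1b
9) 3125.0ms=5b +625.0ms=1b
10) 3750.0ms=6b +1250.0ms=2b
11) 5000.0ms=8b +357.143ms=4/7b
12) 5357.143ms=60/7b +357.143ms=4/7b
13) 5714.286ms=64/7b +357.143ms=4/7b
14) 6071.429ms=68/7b +357.143ms=4/7b
15) 6428.571ms=72/7b +357.143ms=4/7b
16) 6785.714ms=76/7b +357.143ms=4/7b
17) 7142.857ms=80/7b +357.143ms=4/7b
18) 7500.0ms=12b +625.0ms=1b
19) 8125.0ms=13b +625.0ms=1b
20) 8750.0ms=14b +312.5ms=1/2b
21) 9062.5ms=29/2b +937.5ms=3/2b
Σ=16b of 16 (96bpm 4/4) — PASS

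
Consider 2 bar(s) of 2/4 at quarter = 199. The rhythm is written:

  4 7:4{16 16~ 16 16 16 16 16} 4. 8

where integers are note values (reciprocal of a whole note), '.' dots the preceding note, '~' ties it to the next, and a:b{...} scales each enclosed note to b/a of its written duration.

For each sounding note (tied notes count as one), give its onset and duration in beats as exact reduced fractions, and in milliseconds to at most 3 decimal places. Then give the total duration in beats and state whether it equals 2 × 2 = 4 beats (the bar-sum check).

1) 0.0ms=0b +301.508ms=1b
2) 301.508ms=1b +43.073ms=1/7b
3) 344.58ms=8/7b +86.145ms=2/7b
4) 430.725ms=10/7b +43.073ms=1/7b
5) 473.798ms=11/7b +43.073ms=1/7b
6) 516.87ms=12/7b +43.073ms=1/7b
7) 559.943ms=13/7b +43.073ms=1/7b
8) 603.015ms=2b +452.261ms=3/2b
9) 1055.276ms=7/2b +150.754ms=1/2b
Σ=4b of 4 (199bpm 2/4) — PASS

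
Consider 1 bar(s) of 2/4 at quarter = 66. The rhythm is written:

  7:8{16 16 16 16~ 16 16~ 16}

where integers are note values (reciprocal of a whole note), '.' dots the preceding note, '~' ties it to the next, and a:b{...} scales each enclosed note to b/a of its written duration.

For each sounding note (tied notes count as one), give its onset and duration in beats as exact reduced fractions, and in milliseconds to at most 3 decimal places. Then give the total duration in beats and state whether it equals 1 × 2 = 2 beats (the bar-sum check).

1) 0.0ms=0b +259.74ms=2/7b
2) 259.74ms=2/7b +259.74ms=2/7b
3) 519.481ms=4/7b +259.74ms=2/7b
4) 779.221ms=6/7b +519.481ms=4/7b
5) 1298.701ms=10/7b +519.481ms=4/7b
Σ=2b of 2 (66bpm 2/4) — PASS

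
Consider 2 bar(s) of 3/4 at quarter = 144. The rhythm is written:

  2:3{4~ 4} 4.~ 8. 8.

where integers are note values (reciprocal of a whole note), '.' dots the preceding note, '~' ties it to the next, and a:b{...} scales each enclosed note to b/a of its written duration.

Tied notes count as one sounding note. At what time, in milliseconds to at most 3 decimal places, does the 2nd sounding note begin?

1. 0.0ms @ 0 + 1250.0ms (3)
2. 1250.0ms @ 3 + 937.5ms (9/4)
3. 2187.5ms @ 21/4 + 312.5ms (3/4)

note 2 onset = 3b = 1250.0ms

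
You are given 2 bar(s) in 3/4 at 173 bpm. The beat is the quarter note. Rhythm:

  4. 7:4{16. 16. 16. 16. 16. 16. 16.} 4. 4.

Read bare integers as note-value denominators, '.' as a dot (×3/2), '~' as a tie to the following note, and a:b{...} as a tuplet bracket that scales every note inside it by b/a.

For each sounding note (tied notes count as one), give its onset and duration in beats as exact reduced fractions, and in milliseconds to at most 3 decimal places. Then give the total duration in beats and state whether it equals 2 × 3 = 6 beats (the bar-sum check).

1) 0.0ms=0b +520.231ms=3/2b
2) 520.231ms=3/2b +74.319ms=3/14b
3) 594.55ms=12/7b +74.319ms=3/14b
4) 668.869ms=27/14b +74.319ms=3/14b
5) 743.187ms=15/7b +74.319ms=3/14b
6) 817.506ms=33/14b +74.319ms=3/14b
7) 891.825ms=18/7b +74.319ms=3/14b
8) 966.144ms=39/14b +74.319ms=3/14b
9) 1040.462ms=3b +520.231ms=3/2b
10) 1560.694ms=9/2b +520.231ms=3/2b
Σ=6b of 6 (173bpm 3/4) — PASS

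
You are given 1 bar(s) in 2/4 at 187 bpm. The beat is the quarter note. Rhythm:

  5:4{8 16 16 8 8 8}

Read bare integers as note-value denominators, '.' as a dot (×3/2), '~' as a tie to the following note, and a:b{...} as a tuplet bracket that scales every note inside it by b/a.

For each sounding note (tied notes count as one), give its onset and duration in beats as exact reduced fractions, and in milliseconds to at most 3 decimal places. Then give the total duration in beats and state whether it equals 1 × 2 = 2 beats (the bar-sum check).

1) 0.0ms=0b +128.342ms=2/5b
2) 128.342ms=2/5b +64.171ms=1/5b
3) 192.513ms=3/5b +64.171ms=1/5b
4) 256.684ms=4/5b +128.342ms=2/5b
5) 385.027ms=6/5b +128.342ms=2/5b
6) 513.369ms=8/5b +128.342ms=2/5b
Σ=2b of 2 (187bpm 2/4) — PASS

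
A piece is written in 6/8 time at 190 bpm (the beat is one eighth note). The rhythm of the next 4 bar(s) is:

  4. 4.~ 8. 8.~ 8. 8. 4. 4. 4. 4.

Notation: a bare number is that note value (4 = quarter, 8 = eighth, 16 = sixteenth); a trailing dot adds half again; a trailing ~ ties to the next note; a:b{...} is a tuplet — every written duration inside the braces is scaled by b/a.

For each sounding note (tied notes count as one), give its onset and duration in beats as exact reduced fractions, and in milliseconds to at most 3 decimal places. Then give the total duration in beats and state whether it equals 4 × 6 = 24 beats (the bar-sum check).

1) 0.0ms=0b +947.368ms=3b
2) 947.368ms=3b +1421.053ms=9/2b
3) 2368.421ms=15/2b +947.368ms=3b
4) 3315.789ms=21/2b +473.684ms=3/2b
5) 3789.474ms=12b +947.368ms=3b
6) 4736.842ms=15b +947.368ms=3b
7) 5684.211ms=18b +947.368ms=3b
8) 6631.579ms=21b +947.368ms=3b
Σ=24b of 24 (190bpm 6/8) — PASS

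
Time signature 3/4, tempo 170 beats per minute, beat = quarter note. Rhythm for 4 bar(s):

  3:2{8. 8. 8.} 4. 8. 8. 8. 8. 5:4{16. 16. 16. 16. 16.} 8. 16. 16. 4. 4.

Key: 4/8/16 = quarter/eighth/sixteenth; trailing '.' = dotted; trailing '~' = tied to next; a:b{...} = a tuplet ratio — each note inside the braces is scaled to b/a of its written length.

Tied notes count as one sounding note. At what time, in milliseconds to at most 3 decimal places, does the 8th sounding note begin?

note 8 onset = 21/4b = 1852.941ms

1. 0.0ms @ 0 + 176.471ms (1/2)
2. 176.471ms @ 1/2 + 176.471ms (1/2)
3. 352.941ms @ 1 + 176.471ms (1/2)
4. 529.412ms @ 3/2 + 529.412ms (3/2)
5. 1058.824ms @ 3 + 264.706ms (3/4)
6. 1323.529ms @ 15/4 + 264.706ms (3/4)
7. 1588.235ms @ 9/2 + 264.706ms (3/4)
8. 1852.941ms @ 21/4 + 264.706ms (3/4)
9. 2117.647ms @ 6 + 105.882ms (3/10)
10. 2223.529ms @ 63/10 + 105.882ms (3/10)
11. 2329.412ms @ 33/5 + 105.882ms (3/10)
12. 2435.294ms @ 69/10 + 105.882ms (3/10)
13. 2541.176ms @ 36/5 + 105.882ms (3/10)
14. 2647.059ms @ 15/2 + 264.706ms (3/4)
15. 2911.765ms @ 33/4 + 132.353ms (3/8)
16. 3044.118ms @ 69/8 + 132.353ms (3/8)
17. 3176.471ms @ 9 + 529.412ms (3/2)
18. 3705.882ms @ 21/2 + 529.412ms (3/2)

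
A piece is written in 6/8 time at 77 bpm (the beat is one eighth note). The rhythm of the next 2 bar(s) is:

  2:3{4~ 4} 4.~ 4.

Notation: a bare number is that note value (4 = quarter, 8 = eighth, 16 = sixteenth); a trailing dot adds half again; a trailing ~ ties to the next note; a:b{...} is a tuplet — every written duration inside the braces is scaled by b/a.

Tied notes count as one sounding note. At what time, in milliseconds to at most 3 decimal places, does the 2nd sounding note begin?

1. 0.0ms @ 0 + 4675.325ms (6)
2. 4675.325ms @ 6 + 4675.325ms (6)

note 2 onset = 6b = 4675.325ms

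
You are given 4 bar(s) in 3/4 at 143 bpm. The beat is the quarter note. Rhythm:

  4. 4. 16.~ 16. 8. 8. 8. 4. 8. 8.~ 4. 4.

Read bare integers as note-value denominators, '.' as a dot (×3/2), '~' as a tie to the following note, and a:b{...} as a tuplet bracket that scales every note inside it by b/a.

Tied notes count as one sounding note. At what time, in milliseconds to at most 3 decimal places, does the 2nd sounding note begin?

note 2 onset = 3/2b = 629.371ms

1. 0.0ms @ 0 + 629.371ms (3/2)
2. 629.371ms @ 3/2 + 629.371ms (3/2)
3. 1258.741ms @ 3 + 314.685ms (3/4)
4. 1573.427ms @ 15/4 + 314.685ms (3/4)
5. 1888.112ms @ 9/2 + 314.685ms (3/4)
6. 2202.797ms @ 21/4 + 314.685ms (3/4)
7. 2517.483ms @ 6 + 629.371ms (3/2)
8. 3146.853ms @ 15/2 + 314.685ms (3/4)
9. 3461.538ms @ 33/4 + 944.056ms (9/4)
10. 4405.594ms @ 21/2 + 629.371ms (3/2)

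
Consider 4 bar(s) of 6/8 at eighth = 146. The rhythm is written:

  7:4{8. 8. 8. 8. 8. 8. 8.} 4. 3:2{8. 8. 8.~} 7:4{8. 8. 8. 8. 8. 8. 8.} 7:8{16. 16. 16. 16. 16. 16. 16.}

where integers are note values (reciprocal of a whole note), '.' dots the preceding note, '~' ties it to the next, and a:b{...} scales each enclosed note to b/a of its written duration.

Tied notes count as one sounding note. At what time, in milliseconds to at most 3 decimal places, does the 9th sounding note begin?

note 9 onset = 9b = 3698.63ms

1. 0.0ms @ 0 + 352.25ms (6/7)
2. 352.25ms @ 6/7 + 352.25ms (6/7)
3. 704.501ms @ 12/7 + 352.25ms (6/7)
4. 1056.751ms @ 18/7 + 352.25ms (6/7)
5. 1409.002ms @ 24/7 + 352.25ms (6/7)
6. 1761.252ms @ 30/7 + 352.25ms (6/7)
7. 2113.503ms @ 36/7 + 352.25ms (6/7)
8. 2465.753ms @ 6 + 1232.877ms (3)
9. 3698.63ms @ 9 + 410.959ms (1)
10. 4109.589ms @ 10 + 410.959ms (1)
11. 4520.548ms @ 11 + 763.209ms (13/7)
12. 5283.757ms @ 90/7 + 352.25ms (6/7)
13. 5636.008ms @ 96/7 + 352.25ms (6/7)
14. 5988.258ms @ 102/7 + 352.25ms (6/7)
15. 6340.509ms @ 108/7 + 352.25ms (6/7)
16. 6692.759ms @ 114/7 + 352.25ms (6/7)
17. 7045.01ms @ 120/7 + 352.25ms (6/7)
18. 7397.26ms @ 18 + 352.25ms (6/7)
19. 7749.511ms @ 132/7 + 352.25ms (6/7)
20. 8101.761ms @ 138/7 + 352.25ms (6/7)
21. 8454.012ms @ 144/7 + 352.25ms (6/7)
22. 8806.262ms @ 150/7 + 352.25ms (6/7)
23. 9158.513ms @ 156/7 + 352.25ms (6/7)
24. 9510.763ms @ 162/7 + 352.25ms (6/7)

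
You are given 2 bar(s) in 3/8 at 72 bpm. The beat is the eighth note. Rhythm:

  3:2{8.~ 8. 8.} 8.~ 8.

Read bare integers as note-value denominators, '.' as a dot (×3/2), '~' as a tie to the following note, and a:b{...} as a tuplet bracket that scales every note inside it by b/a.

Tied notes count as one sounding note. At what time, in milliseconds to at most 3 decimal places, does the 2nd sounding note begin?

1. 0.0ms @ 0 + 1666.667ms (2)
2. 1666.667ms @ 2 + 833.333ms (1)
3. 2500.0ms @ 3 + 2500.0ms (3)

note 2 onset = 2b = 1666.667ms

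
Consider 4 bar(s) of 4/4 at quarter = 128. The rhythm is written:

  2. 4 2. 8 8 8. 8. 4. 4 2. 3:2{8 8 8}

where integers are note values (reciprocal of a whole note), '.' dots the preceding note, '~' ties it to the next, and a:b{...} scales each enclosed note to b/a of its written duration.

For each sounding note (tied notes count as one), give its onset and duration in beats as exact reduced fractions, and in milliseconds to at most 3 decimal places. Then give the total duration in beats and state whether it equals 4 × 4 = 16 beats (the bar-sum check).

1) 0.0ms=0b +1406.25ms=3b
2) 1406.25ms=3b +468.75ms=1b
3) 1875.0ms=4b +1406.25ms=3b
4) 3281.25ms=7b +234.375ms=1/2b
5) 3515.625ms=15/2b +234.375ms=1/2b
6) 3750.0ms=8b +351.562ms=3/4b
7) 4101.562ms=35/4b +351.562ms=3/4b
8) 4453.125ms=19/2b +703.125ms=3/2b
9) 5156.25ms=11b +468.75ms=1b
10) 5625.0ms=12b +1406.25ms=3b
11) 7031.25ms=15b +156.25ms=1/3b
12) 7187.5ms=46/3b +156.25ms=1/3b
13) 7343.75ms=47/3b +156.25ms=1/3b
Σ=16b of 16 (128bpm 4/4) — PASS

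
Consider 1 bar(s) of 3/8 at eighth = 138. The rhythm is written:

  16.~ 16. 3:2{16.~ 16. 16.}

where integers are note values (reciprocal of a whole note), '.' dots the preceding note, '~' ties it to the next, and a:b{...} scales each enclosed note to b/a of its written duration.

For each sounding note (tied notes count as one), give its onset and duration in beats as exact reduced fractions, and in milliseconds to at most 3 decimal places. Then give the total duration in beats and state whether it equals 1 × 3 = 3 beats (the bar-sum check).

1) 0.0ms=0b +652.174ms=3/2b
2) 652.174ms=3/2b +434.783ms=1b
3) 1086.957ms=5/2b +217.391ms=1/2b
Σ=3b of 3 (138bpm 3/8) — PASS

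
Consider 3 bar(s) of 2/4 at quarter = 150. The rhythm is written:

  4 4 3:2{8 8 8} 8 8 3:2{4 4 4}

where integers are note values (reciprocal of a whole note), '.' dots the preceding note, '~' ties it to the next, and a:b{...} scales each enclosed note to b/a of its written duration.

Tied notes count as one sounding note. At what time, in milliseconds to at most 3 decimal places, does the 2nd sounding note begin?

1. 0.0ms @ 0 + 400.0ms (1)
2. 400.0ms @ 1 + 400.0ms (1)
3. 800.0ms @ 2 + 133.333ms (1/3)
4. 933.333ms @ 7/3 + 133.333ms (1/3)
5. 1066.667ms @ 8/3 + 133.333ms (1/3)
6. 1200.0ms @ 3 + 200.0ms (1/2)
7. 1400.0ms @ 7/2 + 200.0ms (1/2)
8. 1600.0ms @ 4 + 266.667ms (2/3)
9. 1866.667ms @ 14/3 + 266.667ms (2/3)
10. 2133.333ms @ 16/3 + 266.667ms (2/3)

note 2 onset = 1b = 400.0ms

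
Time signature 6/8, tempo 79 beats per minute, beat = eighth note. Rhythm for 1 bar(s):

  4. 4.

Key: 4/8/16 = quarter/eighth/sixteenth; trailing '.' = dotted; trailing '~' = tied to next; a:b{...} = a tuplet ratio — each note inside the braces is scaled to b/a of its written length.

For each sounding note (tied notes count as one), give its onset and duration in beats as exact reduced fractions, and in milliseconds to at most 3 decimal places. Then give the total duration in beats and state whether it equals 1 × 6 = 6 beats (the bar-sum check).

1) 0.0ms=0b +2278.481ms=3b
2) 2278.481ms=3b +2278.481ms=3b
Σ=6b of 6 (79bpm 6/8) — PASS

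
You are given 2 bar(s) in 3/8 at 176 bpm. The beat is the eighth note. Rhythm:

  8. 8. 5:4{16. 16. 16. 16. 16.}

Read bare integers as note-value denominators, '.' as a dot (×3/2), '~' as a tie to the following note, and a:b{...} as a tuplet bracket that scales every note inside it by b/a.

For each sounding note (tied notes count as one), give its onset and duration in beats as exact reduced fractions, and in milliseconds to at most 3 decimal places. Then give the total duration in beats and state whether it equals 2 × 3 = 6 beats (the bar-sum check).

1) 0.0ms=0b +511.364ms=3/2b
2) 511.364ms=3/2b +511.364ms=3/2b
3) 1022.727ms=3b +204.545ms=3/5b
4) 1227.273ms=18/5b +204.545ms=3/5b
5) 1431.818ms=21/5b +204.545ms=3/5b
6) 1636.364ms=24/5b +204.545ms=3/5b
7) 1840.909ms=27/5b +204.545ms=3/5b
Σ=6b of 6 (176bpm 3/8) — PASS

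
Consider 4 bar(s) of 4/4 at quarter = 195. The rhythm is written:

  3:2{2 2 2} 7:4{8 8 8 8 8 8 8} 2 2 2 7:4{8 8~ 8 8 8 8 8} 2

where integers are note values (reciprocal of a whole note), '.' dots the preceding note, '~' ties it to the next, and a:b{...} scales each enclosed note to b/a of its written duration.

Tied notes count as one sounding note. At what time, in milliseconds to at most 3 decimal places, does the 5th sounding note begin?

note 5 onset = 30/7b = 1318.681ms

1. 0.0ms @ 0 + 410.256ms (4/3)
2. 410.256ms @ 4/3 + 410.256ms (4/3)
3. 820.513ms @ 8/3 + 410.256ms (4/3)
4. 1230.769ms @ 4 + 87.912ms (2/7)
5. 1318.681ms @ 30/7 + 87.912ms (2/7)
6. 1406.593ms @ 32/7 + 87.912ms (2/7)
7. 1494.505ms @ 34/7 + 87.912ms (2/7)
8. 1582.418ms @ 36/7 + 87.912ms (2/7)
9. 1670.33ms @ 38/7 + 87.912ms (2/7)
10. 1758.242ms @ 40/7 + 87.912ms (2/7)
11. 1846.154ms @ 6 + 615.385ms (2)
12. 2461.538ms @ 8 + 615.385ms (2)
13. 3076.923ms @ 10 + 615.385ms (2)
14. 3692.308ms @ 12 + 87.912ms (2/7)
15. 3780.22ms @ 86/7 + 175.824ms (4/7)
16. 3956.044ms @ 90/7 + 87.912ms (2/7)
17. 4043.956ms @ 92/7 + 87.912ms (2/7)
18. 4131.868ms @ 94/7 + 87.912ms (2/7)
19. 4219.78ms @ 96/7 + 87.912ms (2/7)
20. 4307.692ms @ 14 + 615.385ms (2)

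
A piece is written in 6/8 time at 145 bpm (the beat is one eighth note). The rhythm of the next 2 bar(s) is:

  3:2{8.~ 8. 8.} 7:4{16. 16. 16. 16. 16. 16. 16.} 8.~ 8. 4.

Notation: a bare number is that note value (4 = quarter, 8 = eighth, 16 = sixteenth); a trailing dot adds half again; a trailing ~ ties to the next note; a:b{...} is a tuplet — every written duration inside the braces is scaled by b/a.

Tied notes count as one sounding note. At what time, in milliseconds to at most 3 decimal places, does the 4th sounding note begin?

1. 0.0ms @ 0 + 827.586ms (2)
2. 827.586ms @ 2 + 413.793ms (1)
3. 1241.379ms @ 3 + 177.34ms (3/7)
4. 1418.719ms @ 24/7 + 177.34ms (3/7)
5. 1596.059ms @ 27/7 + 177.34ms (3/7)
6. 1773.399ms @ 30/7 + 177.34ms (3/7)
7. 1950.739ms @ 33/7 + 177.34ms (3/7)
8. 2128.079ms @ 36/7 + 177.34ms (3/7)
9. 2305.419ms @ 39/7 + 177.34ms (3/7)
10. 2482.759ms @ 6 + 1241.379ms (3)
11. 3724.138ms @ 9 + 1241.379ms (3)

note 4 onset = 24/7b = 1418.719ms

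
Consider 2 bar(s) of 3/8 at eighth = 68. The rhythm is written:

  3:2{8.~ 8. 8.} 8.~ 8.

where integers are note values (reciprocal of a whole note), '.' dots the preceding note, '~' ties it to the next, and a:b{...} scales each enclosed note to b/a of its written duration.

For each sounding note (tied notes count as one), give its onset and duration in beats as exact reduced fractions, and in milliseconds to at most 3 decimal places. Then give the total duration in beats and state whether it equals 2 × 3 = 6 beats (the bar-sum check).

1) 0.0ms=0b +1764.706ms=2b
2) 1764.706ms=2b +882.353ms=1b
3) 2647.059ms=3b +2647.059ms=3b
Σ=6b of 6 (68bpm 3/8) — PASS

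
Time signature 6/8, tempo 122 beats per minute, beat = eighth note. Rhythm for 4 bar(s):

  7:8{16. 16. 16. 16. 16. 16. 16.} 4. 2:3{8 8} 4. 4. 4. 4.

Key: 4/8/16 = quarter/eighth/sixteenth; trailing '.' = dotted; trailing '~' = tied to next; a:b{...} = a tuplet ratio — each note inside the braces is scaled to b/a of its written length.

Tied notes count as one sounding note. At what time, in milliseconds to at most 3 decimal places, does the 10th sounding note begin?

1. 0.0ms @ 0 + 421.546ms (6/7)
2. 421.546ms @ 6/7 + 421.546ms (6/7)
3. 843.091ms @ 12/7 + 421.546ms (6/7)
4. 1264.637ms @ 18/7 + 421.546ms (6/7)
5. 1686.183ms @ 24/7 + 421.546ms (6/7)
6. 2107.728ms @ 30/7 + 421.546ms (6/7)
7. 2529.274ms @ 36/7 + 421.546ms (6/7)
8. 2950.82ms @ 6 + 1475.41ms (3)
9. 4426.23ms @ 9 + 737.705ms (3/2)
10. 5163.934ms @ 21/2 + 737.705ms (3/2)
11. 5901.639ms @ 12 + 1475.41ms (3)
12. 7377.049ms @ 15 + 1475.41ms (3)
13. 8852.459ms @ 18 + 1475.41ms (3)
14. 10327.869ms @ 21 + 1475.41ms (3)

note 10 onset = 21/2b = 5163.934ms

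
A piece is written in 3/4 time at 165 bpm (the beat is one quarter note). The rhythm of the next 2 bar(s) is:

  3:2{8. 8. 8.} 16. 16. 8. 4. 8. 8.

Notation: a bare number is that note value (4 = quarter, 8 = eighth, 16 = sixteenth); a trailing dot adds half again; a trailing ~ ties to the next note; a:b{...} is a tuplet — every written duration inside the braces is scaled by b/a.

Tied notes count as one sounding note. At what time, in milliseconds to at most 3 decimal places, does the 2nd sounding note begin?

note 2 onset = 1/2b = 181.818ms

1. 0.0ms @ 0 + 181.818ms (1/2)
2. 181.818ms @ 1/2 + 181.818ms (1/2)
3. 363.636ms @ 1 + 181.818ms (1/2)
4. 545.455ms @ 3/2 + 136.364ms (3/8)
5. 681.818ms @ 15/8 + 136.364ms (3/8)
6. 818.182ms @ 9/4 + 272.727ms (3/4)
7. 1090.909ms @ 3 + 545.455ms (3/2)
8. 1636.364ms @ 9/2 + 272.727ms (3/4)
9. 1909.091ms @ 21/4 + 272.727ms (3/4)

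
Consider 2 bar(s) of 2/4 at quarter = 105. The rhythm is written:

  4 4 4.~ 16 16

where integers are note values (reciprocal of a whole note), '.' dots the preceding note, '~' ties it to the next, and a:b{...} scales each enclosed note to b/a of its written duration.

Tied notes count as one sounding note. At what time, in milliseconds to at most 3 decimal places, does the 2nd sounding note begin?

note 2 onset = 1b = 571.429ms

1. 0.0ms @ 0 + 571.429ms (1)
2. 571.429ms @ 1 + 571.429ms (1)
3. 1142.857ms @ 2 + 1000.0ms (7/4)
4. 2142.857ms @ 15/4 + 142.857ms (1/4)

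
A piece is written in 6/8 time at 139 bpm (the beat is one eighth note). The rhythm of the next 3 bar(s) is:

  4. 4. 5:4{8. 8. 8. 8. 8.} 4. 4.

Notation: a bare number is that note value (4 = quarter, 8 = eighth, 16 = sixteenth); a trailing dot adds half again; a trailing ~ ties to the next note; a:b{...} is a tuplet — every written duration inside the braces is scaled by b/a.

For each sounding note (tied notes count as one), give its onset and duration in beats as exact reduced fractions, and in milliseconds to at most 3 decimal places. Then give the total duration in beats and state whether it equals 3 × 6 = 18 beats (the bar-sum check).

1) 0.0ms=0b +1294.964ms=3b
2) 1294.964ms=3b +1294.964ms=3b
3) 2589.928ms=6b +517.986ms=6/5b
4) 3107.914ms=36/5b +517.986ms=6/5b
5) 3625.899ms=42/5b +517.986ms=6/5b
6) 4143.885ms=48/5b +517.986ms=6/5b
7) 4661.871ms=54/5b +517.986ms=6/5b
8) 5179.856ms=12b +1294.964ms=3b
9) 6474.82ms=15b +1294.964ms=3b
Σ=18b of 18 (139bpm 6/8) — PASS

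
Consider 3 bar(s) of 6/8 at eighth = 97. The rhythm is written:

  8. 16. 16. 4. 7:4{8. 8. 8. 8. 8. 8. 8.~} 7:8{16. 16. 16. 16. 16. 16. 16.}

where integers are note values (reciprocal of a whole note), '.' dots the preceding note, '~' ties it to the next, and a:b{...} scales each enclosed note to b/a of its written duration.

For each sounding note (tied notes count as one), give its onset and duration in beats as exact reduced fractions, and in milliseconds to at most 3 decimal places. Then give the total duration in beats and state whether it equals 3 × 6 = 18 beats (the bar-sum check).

1) 0.0ms=0b +927.835ms=3/2b
2) 927.835ms=3/2b +463.918ms=3/4b
3) 1391.753ms=9/4b +463.918ms=3/4b
4) 1855.67ms=3b +1855.67ms=3b
5) 3711.34ms=6b +530.191ms=6/7b
6) 4241.532ms=48/7b +530.191ms=6/7b
7) 4771.723ms=54/7b +530.191ms=6/7b
8) 5301.915ms=60/7b +530.191ms=6/7b
9) 5832.106ms=66/7b +530.191ms=6/7b
10) 6362.297ms=72/7b +530.191ms=6/7b
11) 6892.489ms=78/7b +1060.383ms=12/7b
12) 7952.872ms=90/7b +530.191ms=6/7b
13) 8483.063ms=96/7b +530.191ms=6/7b
14) 9013.255ms=102/7b +530.191ms=6/7b
15) 9543.446ms=108/7b +530.191ms=6/7b
16) 10073.638ms=114/7b +530.191ms=6/7b
17) 10603.829ms=120/7b +530.191ms=6/7b
Σ=18b of 18 (97bpm 6/8) — PASS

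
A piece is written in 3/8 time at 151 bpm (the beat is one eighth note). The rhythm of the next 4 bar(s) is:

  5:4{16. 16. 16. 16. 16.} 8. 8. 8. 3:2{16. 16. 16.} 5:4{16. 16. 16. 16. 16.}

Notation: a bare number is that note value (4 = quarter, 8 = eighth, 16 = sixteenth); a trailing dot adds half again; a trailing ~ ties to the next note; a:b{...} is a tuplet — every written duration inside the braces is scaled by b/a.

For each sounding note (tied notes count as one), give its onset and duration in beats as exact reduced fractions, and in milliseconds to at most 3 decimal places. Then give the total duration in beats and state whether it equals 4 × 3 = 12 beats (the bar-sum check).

1) 0.0ms=0b +238.411ms=3/5b
2) 238.411ms=3/5b +238.411ms=3/5b
3) 476.821ms=6/5b +238.411ms=3/5b
4) 715.232ms=9/5b +238.411ms=3/5b
5) 953.642ms=12/5b +238.411ms=3/5b
6) 1192.053ms=3b +596.026ms=3/2b
7) 1788.079ms=9/2b +596.026ms=3/2b
8) 2384.106ms=6b +596.026ms=3/2b
9) 2980.132ms=15/2b +198.675ms=1/2b
10) 3178.808ms=8b +198.675ms=1/2b
11) 3377.483ms=17/2b +198.675ms=1/2b
12) 3576.159ms=9b +238.411ms=3/5b
13) 3814.57ms=48/5b +238.411ms=3/5b
14) 4052.98ms=51/5b +238.411ms=3/5b
15) 4291.391ms=54/5b +238.411ms=3/5b
16) 4529.801ms=57/5b +238.411ms=3/5b
Σ=12b of 12 (151bpm 3/8) — PASS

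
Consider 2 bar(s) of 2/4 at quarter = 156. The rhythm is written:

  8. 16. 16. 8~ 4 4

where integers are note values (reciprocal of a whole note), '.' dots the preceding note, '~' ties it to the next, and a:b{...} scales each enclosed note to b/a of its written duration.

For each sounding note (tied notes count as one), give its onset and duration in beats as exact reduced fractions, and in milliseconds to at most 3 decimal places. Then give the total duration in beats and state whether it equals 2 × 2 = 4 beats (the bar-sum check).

1) 0.0ms=0b +288.462ms=3/4b
2) 288.462ms=3/4b +144.231ms=3/8b
3) 432.692ms=9/8b +144.231ms=3/8b
4) 576.923ms=3/2b +576.923ms=3/2b
5) 1153.846ms=3b +384.615ms=1b
Σ=4b of 4 (156bpm 2/4) — PASS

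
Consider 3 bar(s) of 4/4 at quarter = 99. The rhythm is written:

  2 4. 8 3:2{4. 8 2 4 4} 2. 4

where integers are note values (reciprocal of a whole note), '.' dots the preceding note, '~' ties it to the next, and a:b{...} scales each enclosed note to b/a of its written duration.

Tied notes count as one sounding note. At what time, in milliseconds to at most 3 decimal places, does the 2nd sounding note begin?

note 2 onset = 2b = 1212.121ms

1. 0.0ms @ 0 + 1212.121ms (2)
2. 1212.121ms @ 2 + 909.091ms (3/2)
3. 2121.212ms @ 7/2 + 303.03ms (1/2)
4. 2424.242ms @ 4 + 606.061ms (1)
5. 3030.303ms @ 5 + 202.02ms (1/3)
6. 3232.323ms @ 16/3 + 808.081ms (4/3)
7. 4040.404ms @ 20/3 + 404.04ms (2/3)
8. 4444.444ms @ 22/3 + 404.04ms (2/3)
9. 4848.485ms @ 8 + 1818.182ms (3)
10. 6666.667ms @ 11 + 606.061ms (1)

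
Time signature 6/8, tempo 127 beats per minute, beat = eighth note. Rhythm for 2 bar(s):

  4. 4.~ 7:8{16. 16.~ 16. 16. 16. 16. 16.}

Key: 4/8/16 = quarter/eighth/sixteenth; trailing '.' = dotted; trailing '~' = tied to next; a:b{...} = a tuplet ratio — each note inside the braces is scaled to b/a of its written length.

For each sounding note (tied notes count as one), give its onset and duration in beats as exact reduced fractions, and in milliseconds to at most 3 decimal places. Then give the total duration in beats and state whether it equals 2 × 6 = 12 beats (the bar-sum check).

1) 0.0ms=0b +1417.323ms=3b
2) 1417.323ms=3b +1822.272ms=27/7b
3) 3239.595ms=48/7b +809.899ms=12/7b
4) 4049.494ms=60/7b +404.949ms=6/7b
5) 4454.443ms=66/7b +404.949ms=6/7b
6) 4859.393ms=72/7b +404.949ms=6/7b
7) 5264.342ms=78/7b +404.949ms=6/7b
Σ=12b of 12 (127bpm 6/8) — PASS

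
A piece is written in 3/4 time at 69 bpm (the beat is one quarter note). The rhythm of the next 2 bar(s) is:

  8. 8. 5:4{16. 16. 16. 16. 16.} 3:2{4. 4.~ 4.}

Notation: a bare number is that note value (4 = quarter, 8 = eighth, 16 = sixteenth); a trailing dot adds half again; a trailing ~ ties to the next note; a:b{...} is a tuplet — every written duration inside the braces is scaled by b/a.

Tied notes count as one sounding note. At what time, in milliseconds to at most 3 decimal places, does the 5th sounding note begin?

1. 0.0ms @ 0 + 652.174ms (3/4)
2. 652.174ms @ 3/4 + 652.174ms (3/4)
3. 1304.348ms @ 3/2 + 260.87ms (3/10)
4. 1565.217ms @ 9/5 + 260.87ms (3/10)
5. 1826.087ms @ 21/10 + 260.87ms (3/10)
6. 2086.957ms @ 12/5 + 260.87ms (3/10)
7. 2347.826ms @ 27/10 + 260.87ms (3/10)
8. 2608.696ms @ 3 + 869.565ms (1)
9. 3478.261ms @ 4 + 1739.13ms (2)

note 5 onset = 21/10b = 1826.087ms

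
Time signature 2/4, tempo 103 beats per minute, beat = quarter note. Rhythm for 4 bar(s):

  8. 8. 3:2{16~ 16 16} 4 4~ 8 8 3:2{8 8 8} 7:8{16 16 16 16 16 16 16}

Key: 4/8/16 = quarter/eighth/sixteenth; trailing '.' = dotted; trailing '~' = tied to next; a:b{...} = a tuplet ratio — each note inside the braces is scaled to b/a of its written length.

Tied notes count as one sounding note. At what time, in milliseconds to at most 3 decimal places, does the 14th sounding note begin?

1. 0.0ms @ 0 + 436.893ms (3/4)
2. 436.893ms @ 3/4 + 436.893ms (3/4)
3. 873.786ms @ 3/2 + 194.175ms (1/3)
4. 1067.961ms @ 11/6 + 97.087ms (1/6)
5. 1165.049ms @ 2 + 582.524ms (1)
6. 1747.573ms @ 3 + 873.786ms (3/2)
7. 2621.359ms @ 9/2 + 291.262ms (1/2)
8. 2912.621ms @ 5 + 194.175ms (1/3)
9. 3106.796ms @ 16/3 + 194.175ms (1/3)
10. 3300.971ms @ 17/3 + 194.175ms (1/3)
11. 3495.146ms @ 6 + 166.436ms (2/7)
12. 3661.581ms @ 44/7 + 166.436ms (2/7)
13. 3828.017ms @ 46/7 + 166.436ms (2/7)
14. 3994.452ms @ 48/7 + 166.436ms (2/7)
15. 4160.888ms @ 50/7 + 166.436ms (2/7)
16. 4327.323ms @ 52/7 + 166.436ms (2/7)
17. 4493.759ms @ 54/7 + 166.436ms (2/7)

note 14 onset = 48/7b = 3994.452ms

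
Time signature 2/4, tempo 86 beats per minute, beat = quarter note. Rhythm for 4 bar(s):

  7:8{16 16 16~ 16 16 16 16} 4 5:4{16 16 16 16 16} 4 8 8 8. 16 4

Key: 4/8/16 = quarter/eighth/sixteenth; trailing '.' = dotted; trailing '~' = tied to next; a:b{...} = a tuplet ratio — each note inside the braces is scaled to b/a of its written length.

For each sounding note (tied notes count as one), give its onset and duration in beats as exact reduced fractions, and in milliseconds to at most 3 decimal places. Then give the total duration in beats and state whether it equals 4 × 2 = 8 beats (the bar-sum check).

1) 0.0ms=0b +199.336ms=2/7b
2) 199.336ms=2/7b +199.336ms=2/7b
3) 398.671ms=4/7b +398.671ms=4/7b
4) 797.342ms=8/7b +199.336ms=2/7b
5) 996.678ms=10/7b +199.336ms=2/7b
6) 1196.013ms=12/7b +199.336ms=2/7b
7) 1395.349ms=2b +697.674ms=1b
8) 2093.023ms=3b +139.535ms=1/5b
9) 2232.558ms=16/5b +139.535ms=1/5b
10) 2372.093ms=17/5b +139.535ms=1/5b
11) 2511.628ms=18/5b +139.535ms=1/5b
12) 2651.163ms=19/5b +139.535ms=1/5b
13) 2790.698ms=4b +697.674ms=1b
14) 3488.372ms=5b +348.837ms=1/2b
15) 3837.209ms=11/2b +348.837ms=1/2b
16) 4186.047ms=6b +523.256ms=3/4b
17) 4709.302ms=27/4b +174.419ms=1/4b
18) 4883.721ms=7b +697.674ms=1b
Σ=8b of 8 (86bpm 2/4) — PASS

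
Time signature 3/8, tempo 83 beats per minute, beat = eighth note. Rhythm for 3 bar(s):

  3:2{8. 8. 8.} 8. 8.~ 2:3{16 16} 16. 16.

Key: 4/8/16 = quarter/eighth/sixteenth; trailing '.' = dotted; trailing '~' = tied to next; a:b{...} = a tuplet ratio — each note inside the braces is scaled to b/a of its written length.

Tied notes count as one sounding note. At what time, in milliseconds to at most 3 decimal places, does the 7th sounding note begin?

note 7 onset = 15/2b = 5421.687ms

1. 0.0ms @ 0 + 722.892ms (1)
2. 722.892ms @ 1 + 722.892ms (1)
3. 1445.783ms @ 2 + 722.892ms (1)
4. 2168.675ms @ 3 + 1084.337ms (3/2)
5. 3253.012ms @ 9/2 + 1626.506ms (9/4)
6. 4879.518ms @ 27/4 + 542.169ms (3/4)
7. 5421.687ms @ 15/2 + 542.169ms (3/4)
8. 5963.855ms @ 33/4 + 542.169ms (3/4)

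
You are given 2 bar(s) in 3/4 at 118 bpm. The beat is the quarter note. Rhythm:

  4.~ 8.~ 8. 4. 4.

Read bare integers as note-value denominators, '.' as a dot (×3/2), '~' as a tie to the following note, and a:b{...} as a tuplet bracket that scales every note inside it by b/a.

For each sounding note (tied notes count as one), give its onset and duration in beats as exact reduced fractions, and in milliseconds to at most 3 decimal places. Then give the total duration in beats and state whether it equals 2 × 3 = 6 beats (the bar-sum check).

1) 0.0ms=0b +1525.424ms=3b
2) 1525.424ms=3b +762.712ms=3/2b
3) 2288.136ms=9/2b +762.712ms=3/2b
Σ=6b of 6 (118bpm 3/4) — PASS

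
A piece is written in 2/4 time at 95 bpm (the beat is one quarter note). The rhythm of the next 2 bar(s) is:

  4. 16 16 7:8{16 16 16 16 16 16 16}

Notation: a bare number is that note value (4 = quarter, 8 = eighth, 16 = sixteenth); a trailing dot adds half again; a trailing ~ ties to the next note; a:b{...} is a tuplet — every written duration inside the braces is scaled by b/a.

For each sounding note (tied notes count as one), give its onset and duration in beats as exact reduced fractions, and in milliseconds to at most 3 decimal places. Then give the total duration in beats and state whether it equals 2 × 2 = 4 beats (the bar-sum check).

1) 0.0ms=0b +947.368ms=3/2b
2) 947.368ms=3/2b +157.895ms=1/4b
3) 1105.263ms=7/4b +157.895ms=1/4b
4) 1263.158ms=2b +180.451ms=2/7b
5) 1443.609ms=16/7b +180.451ms=2/7b
6) 1624.06ms=18/7b +180.451ms=2/7b
7) 1804.511ms=20/7b +180.451ms=2/7b
8) 1984.962ms=22/7b +180.451ms=2/7b
9) 2165.414ms=24/7b +180.451ms=2/7b
10) 2345.865ms=26/7b +180.451ms=2/7b
Σ=4b of 4 (95bpm 2/4) — PASS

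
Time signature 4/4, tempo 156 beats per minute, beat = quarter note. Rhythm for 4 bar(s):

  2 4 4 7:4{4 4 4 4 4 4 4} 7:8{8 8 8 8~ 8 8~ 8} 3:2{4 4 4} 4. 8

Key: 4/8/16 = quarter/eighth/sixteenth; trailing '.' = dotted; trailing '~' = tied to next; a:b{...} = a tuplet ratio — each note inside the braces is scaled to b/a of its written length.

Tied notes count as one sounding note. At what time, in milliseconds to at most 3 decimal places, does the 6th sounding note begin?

1. 0.0ms @ 0 + 769.231ms (2)
2. 769.231ms @ 2 + 384.615ms (1)
3. 1153.846ms @ 3 + 384.615ms (1)
4. 1538.462ms @ 4 + 219.78ms (4/7)
5. 1758.242ms @ 32/7 + 219.78ms (4/7)
6. 1978.022ms @ 36/7 + 219.78ms (4/7)
7. 2197.802ms @ 40/7 + 219.78ms (4/7)
8. 2417.582ms @ 44/7 + 219.78ms (4/7)
9. 2637.363ms @ 48/7 + 219.78ms (4/7)
10. 2857.143ms @ 52/7 + 219.78ms (4/7)
11. 3076.923ms @ 8 + 219.78ms (4/7)
12. 3296.703ms @ 60/7 + 219.78ms (4/7)
13. 3516.484ms @ 64/7 + 219.78ms (4/7)
14. 3736.264ms @ 68/7 + 439.56ms (8/7)
15. 4175.824ms @ 76/7 + 439.56ms (8/7)
16. 4615.385ms @ 12 + 256.41ms (2/3)
17. 4871.795ms @ 38/3 + 256.41ms (2/3)
18. 5128.205ms @ 40/3 + 256.41ms (2/3)
19. 5384.615ms @ 14 + 576.923ms (3/2)
20. 5961.538ms @ 31/2 + 192.308ms (1/2)

note 6 onset = 36/7b = 1978.022ms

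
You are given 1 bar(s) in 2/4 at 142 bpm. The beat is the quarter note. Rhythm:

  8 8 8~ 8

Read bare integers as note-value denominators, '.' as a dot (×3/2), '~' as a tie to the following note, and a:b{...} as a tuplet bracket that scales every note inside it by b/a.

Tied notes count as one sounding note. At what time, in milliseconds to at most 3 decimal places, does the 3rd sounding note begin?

note 3 onset = 1b = 422.535ms

1. 0.0ms @ 0 + 211.268ms (1/2)
2. 211.268ms @ 1/2 + 211.268ms (1/2)
3. 422.535ms @ 1 + 422.535ms (1)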